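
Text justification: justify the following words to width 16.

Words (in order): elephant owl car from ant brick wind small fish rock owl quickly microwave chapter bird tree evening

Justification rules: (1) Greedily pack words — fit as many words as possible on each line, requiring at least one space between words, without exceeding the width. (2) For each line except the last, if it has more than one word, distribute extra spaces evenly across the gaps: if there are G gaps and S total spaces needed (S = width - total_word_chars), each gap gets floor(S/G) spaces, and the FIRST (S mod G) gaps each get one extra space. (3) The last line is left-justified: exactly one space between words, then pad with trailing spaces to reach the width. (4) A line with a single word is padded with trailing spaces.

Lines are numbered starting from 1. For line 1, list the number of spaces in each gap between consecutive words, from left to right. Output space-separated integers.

Line 1: ['elephant', 'owl', 'car'] (min_width=16, slack=0)
Line 2: ['from', 'ant', 'brick'] (min_width=14, slack=2)
Line 3: ['wind', 'small', 'fish'] (min_width=15, slack=1)
Line 4: ['rock', 'owl', 'quickly'] (min_width=16, slack=0)
Line 5: ['microwave'] (min_width=9, slack=7)
Line 6: ['chapter', 'bird'] (min_width=12, slack=4)
Line 7: ['tree', 'evening'] (min_width=12, slack=4)

Answer: 1 1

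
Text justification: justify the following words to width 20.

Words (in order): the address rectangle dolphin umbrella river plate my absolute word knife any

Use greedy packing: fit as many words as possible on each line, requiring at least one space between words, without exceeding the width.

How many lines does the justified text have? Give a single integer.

Line 1: ['the', 'address'] (min_width=11, slack=9)
Line 2: ['rectangle', 'dolphin'] (min_width=17, slack=3)
Line 3: ['umbrella', 'river', 'plate'] (min_width=20, slack=0)
Line 4: ['my', 'absolute', 'word'] (min_width=16, slack=4)
Line 5: ['knife', 'any'] (min_width=9, slack=11)
Total lines: 5

Answer: 5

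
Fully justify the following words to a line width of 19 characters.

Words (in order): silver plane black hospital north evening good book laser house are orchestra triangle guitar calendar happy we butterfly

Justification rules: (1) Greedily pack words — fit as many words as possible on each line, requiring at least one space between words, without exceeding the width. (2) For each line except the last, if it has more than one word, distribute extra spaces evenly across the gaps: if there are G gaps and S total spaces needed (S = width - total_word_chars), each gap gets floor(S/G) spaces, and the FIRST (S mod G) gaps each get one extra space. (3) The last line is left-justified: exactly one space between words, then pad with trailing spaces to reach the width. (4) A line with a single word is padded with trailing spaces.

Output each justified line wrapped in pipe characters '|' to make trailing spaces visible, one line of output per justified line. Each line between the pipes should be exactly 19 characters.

Answer: |silver  plane black|
|hospital      north|
|evening  good  book|
|laser   house   are|
|orchestra  triangle|
|guitar     calendar|
|happy we butterfly |

Derivation:
Line 1: ['silver', 'plane', 'black'] (min_width=18, slack=1)
Line 2: ['hospital', 'north'] (min_width=14, slack=5)
Line 3: ['evening', 'good', 'book'] (min_width=17, slack=2)
Line 4: ['laser', 'house', 'are'] (min_width=15, slack=4)
Line 5: ['orchestra', 'triangle'] (min_width=18, slack=1)
Line 6: ['guitar', 'calendar'] (min_width=15, slack=4)
Line 7: ['happy', 'we', 'butterfly'] (min_width=18, slack=1)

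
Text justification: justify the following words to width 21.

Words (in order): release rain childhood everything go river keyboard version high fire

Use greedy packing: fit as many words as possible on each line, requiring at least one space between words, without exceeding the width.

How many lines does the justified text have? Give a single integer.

Answer: 4

Derivation:
Line 1: ['release', 'rain'] (min_width=12, slack=9)
Line 2: ['childhood', 'everything'] (min_width=20, slack=1)
Line 3: ['go', 'river', 'keyboard'] (min_width=17, slack=4)
Line 4: ['version', 'high', 'fire'] (min_width=17, slack=4)
Total lines: 4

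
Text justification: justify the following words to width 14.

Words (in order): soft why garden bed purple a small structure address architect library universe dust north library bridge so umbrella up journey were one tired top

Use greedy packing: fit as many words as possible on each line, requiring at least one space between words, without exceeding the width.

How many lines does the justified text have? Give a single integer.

Answer: 13

Derivation:
Line 1: ['soft', 'why'] (min_width=8, slack=6)
Line 2: ['garden', 'bed'] (min_width=10, slack=4)
Line 3: ['purple', 'a', 'small'] (min_width=14, slack=0)
Line 4: ['structure'] (min_width=9, slack=5)
Line 5: ['address'] (min_width=7, slack=7)
Line 6: ['architect'] (min_width=9, slack=5)
Line 7: ['library'] (min_width=7, slack=7)
Line 8: ['universe', 'dust'] (min_width=13, slack=1)
Line 9: ['north', 'library'] (min_width=13, slack=1)
Line 10: ['bridge', 'so'] (min_width=9, slack=5)
Line 11: ['umbrella', 'up'] (min_width=11, slack=3)
Line 12: ['journey', 'were'] (min_width=12, slack=2)
Line 13: ['one', 'tired', 'top'] (min_width=13, slack=1)
Total lines: 13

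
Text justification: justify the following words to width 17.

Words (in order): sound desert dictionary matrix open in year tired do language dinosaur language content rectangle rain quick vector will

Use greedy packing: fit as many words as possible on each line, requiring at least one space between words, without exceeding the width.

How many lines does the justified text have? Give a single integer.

Line 1: ['sound', 'desert'] (min_width=12, slack=5)
Line 2: ['dictionary', 'matrix'] (min_width=17, slack=0)
Line 3: ['open', 'in', 'year'] (min_width=12, slack=5)
Line 4: ['tired', 'do', 'language'] (min_width=17, slack=0)
Line 5: ['dinosaur', 'language'] (min_width=17, slack=0)
Line 6: ['content', 'rectangle'] (min_width=17, slack=0)
Line 7: ['rain', 'quick', 'vector'] (min_width=17, slack=0)
Line 8: ['will'] (min_width=4, slack=13)
Total lines: 8

Answer: 8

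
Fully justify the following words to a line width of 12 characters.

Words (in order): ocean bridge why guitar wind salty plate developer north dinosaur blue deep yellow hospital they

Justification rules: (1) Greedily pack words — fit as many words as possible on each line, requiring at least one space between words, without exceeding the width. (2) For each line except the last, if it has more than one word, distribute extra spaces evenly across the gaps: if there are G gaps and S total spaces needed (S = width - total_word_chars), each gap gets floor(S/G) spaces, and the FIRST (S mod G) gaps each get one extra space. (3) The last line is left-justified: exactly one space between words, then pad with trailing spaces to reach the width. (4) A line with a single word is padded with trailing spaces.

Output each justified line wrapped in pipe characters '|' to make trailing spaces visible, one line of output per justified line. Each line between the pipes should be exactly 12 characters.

Line 1: ['ocean', 'bridge'] (min_width=12, slack=0)
Line 2: ['why', 'guitar'] (min_width=10, slack=2)
Line 3: ['wind', 'salty'] (min_width=10, slack=2)
Line 4: ['plate'] (min_width=5, slack=7)
Line 5: ['developer'] (min_width=9, slack=3)
Line 6: ['north'] (min_width=5, slack=7)
Line 7: ['dinosaur'] (min_width=8, slack=4)
Line 8: ['blue', 'deep'] (min_width=9, slack=3)
Line 9: ['yellow'] (min_width=6, slack=6)
Line 10: ['hospital'] (min_width=8, slack=4)
Line 11: ['they'] (min_width=4, slack=8)

Answer: |ocean bridge|
|why   guitar|
|wind   salty|
|plate       |
|developer   |
|north       |
|dinosaur    |
|blue    deep|
|yellow      |
|hospital    |
|they        |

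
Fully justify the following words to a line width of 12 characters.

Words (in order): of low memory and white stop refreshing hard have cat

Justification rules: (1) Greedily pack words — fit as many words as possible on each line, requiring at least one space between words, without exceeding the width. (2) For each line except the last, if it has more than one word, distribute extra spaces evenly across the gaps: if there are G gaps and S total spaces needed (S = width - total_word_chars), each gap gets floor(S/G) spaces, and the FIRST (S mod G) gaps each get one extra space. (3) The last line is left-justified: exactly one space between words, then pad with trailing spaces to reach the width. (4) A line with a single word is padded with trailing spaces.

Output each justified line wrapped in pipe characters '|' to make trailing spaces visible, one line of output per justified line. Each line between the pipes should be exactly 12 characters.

Line 1: ['of', 'low'] (min_width=6, slack=6)
Line 2: ['memory', 'and'] (min_width=10, slack=2)
Line 3: ['white', 'stop'] (min_width=10, slack=2)
Line 4: ['refreshing'] (min_width=10, slack=2)
Line 5: ['hard', 'have'] (min_width=9, slack=3)
Line 6: ['cat'] (min_width=3, slack=9)

Answer: |of       low|
|memory   and|
|white   stop|
|refreshing  |
|hard    have|
|cat         |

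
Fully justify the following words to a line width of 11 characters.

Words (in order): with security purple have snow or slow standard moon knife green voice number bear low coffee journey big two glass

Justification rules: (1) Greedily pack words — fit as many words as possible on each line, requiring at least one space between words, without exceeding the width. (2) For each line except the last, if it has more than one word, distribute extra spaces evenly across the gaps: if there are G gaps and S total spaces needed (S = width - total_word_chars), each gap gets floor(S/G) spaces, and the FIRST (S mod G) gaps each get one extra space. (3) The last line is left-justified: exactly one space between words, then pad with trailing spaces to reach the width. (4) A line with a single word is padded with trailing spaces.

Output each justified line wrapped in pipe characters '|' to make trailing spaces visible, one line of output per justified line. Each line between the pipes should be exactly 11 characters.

Answer: |with       |
|security   |
|purple have|
|snow     or|
|slow       |
|standard   |
|moon  knife|
|green voice|
|number bear|
|low  coffee|
|journey big|
|two glass  |

Derivation:
Line 1: ['with'] (min_width=4, slack=7)
Line 2: ['security'] (min_width=8, slack=3)
Line 3: ['purple', 'have'] (min_width=11, slack=0)
Line 4: ['snow', 'or'] (min_width=7, slack=4)
Line 5: ['slow'] (min_width=4, slack=7)
Line 6: ['standard'] (min_width=8, slack=3)
Line 7: ['moon', 'knife'] (min_width=10, slack=1)
Line 8: ['green', 'voice'] (min_width=11, slack=0)
Line 9: ['number', 'bear'] (min_width=11, slack=0)
Line 10: ['low', 'coffee'] (min_width=10, slack=1)
Line 11: ['journey', 'big'] (min_width=11, slack=0)
Line 12: ['two', 'glass'] (min_width=9, slack=2)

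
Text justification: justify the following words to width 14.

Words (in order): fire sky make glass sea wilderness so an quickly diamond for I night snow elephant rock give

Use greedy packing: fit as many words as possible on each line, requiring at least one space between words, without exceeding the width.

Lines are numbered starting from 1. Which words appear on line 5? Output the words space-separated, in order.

Answer: diamond for I

Derivation:
Line 1: ['fire', 'sky', 'make'] (min_width=13, slack=1)
Line 2: ['glass', 'sea'] (min_width=9, slack=5)
Line 3: ['wilderness', 'so'] (min_width=13, slack=1)
Line 4: ['an', 'quickly'] (min_width=10, slack=4)
Line 5: ['diamond', 'for', 'I'] (min_width=13, slack=1)
Line 6: ['night', 'snow'] (min_width=10, slack=4)
Line 7: ['elephant', 'rock'] (min_width=13, slack=1)
Line 8: ['give'] (min_width=4, slack=10)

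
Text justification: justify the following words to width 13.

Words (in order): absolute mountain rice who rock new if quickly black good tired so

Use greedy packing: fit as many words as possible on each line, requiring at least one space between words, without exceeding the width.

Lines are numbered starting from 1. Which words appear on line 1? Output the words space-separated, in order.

Answer: absolute

Derivation:
Line 1: ['absolute'] (min_width=8, slack=5)
Line 2: ['mountain', 'rice'] (min_width=13, slack=0)
Line 3: ['who', 'rock', 'new'] (min_width=12, slack=1)
Line 4: ['if', 'quickly'] (min_width=10, slack=3)
Line 5: ['black', 'good'] (min_width=10, slack=3)
Line 6: ['tired', 'so'] (min_width=8, slack=5)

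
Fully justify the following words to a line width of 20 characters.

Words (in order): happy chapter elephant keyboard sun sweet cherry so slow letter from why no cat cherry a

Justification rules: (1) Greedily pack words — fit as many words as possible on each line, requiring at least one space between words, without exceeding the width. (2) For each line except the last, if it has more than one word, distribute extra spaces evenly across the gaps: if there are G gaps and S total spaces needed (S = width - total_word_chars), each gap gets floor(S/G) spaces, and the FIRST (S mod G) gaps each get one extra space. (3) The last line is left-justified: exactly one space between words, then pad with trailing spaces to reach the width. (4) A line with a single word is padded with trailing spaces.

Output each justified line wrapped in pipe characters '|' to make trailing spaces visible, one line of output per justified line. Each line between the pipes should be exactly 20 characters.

Answer: |happy        chapter|
|elephant    keyboard|
|sun  sweet cherry so|
|slow letter from why|
|no cat cherry a     |

Derivation:
Line 1: ['happy', 'chapter'] (min_width=13, slack=7)
Line 2: ['elephant', 'keyboard'] (min_width=17, slack=3)
Line 3: ['sun', 'sweet', 'cherry', 'so'] (min_width=19, slack=1)
Line 4: ['slow', 'letter', 'from', 'why'] (min_width=20, slack=0)
Line 5: ['no', 'cat', 'cherry', 'a'] (min_width=15, slack=5)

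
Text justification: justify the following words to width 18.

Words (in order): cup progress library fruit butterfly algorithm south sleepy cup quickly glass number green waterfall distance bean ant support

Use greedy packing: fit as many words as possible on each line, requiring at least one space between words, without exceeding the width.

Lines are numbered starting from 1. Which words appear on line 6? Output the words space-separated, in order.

Answer: glass number green

Derivation:
Line 1: ['cup', 'progress'] (min_width=12, slack=6)
Line 2: ['library', 'fruit'] (min_width=13, slack=5)
Line 3: ['butterfly'] (min_width=9, slack=9)
Line 4: ['algorithm', 'south'] (min_width=15, slack=3)
Line 5: ['sleepy', 'cup', 'quickly'] (min_width=18, slack=0)
Line 6: ['glass', 'number', 'green'] (min_width=18, slack=0)
Line 7: ['waterfall', 'distance'] (min_width=18, slack=0)
Line 8: ['bean', 'ant', 'support'] (min_width=16, slack=2)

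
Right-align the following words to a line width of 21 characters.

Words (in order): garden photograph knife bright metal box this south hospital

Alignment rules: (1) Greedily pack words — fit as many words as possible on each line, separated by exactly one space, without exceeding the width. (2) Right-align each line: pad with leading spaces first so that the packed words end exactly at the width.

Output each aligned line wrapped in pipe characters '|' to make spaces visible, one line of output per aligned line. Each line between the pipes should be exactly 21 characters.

Answer: |    garden photograph|
|   knife bright metal|
|       box this south|
|             hospital|

Derivation:
Line 1: ['garden', 'photograph'] (min_width=17, slack=4)
Line 2: ['knife', 'bright', 'metal'] (min_width=18, slack=3)
Line 3: ['box', 'this', 'south'] (min_width=14, slack=7)
Line 4: ['hospital'] (min_width=8, slack=13)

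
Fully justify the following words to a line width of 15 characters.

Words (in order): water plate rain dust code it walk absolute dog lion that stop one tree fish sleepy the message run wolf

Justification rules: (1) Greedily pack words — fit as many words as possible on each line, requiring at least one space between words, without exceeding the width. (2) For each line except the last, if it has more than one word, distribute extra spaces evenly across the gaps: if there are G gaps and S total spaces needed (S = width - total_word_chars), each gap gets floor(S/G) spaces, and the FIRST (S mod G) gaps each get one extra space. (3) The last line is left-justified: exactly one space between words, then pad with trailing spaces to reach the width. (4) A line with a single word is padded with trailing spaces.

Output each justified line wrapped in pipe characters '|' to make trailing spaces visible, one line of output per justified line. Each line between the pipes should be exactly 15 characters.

Line 1: ['water', 'plate'] (min_width=11, slack=4)
Line 2: ['rain', 'dust', 'code'] (min_width=14, slack=1)
Line 3: ['it', 'walk'] (min_width=7, slack=8)
Line 4: ['absolute', 'dog'] (min_width=12, slack=3)
Line 5: ['lion', 'that', 'stop'] (min_width=14, slack=1)
Line 6: ['one', 'tree', 'fish'] (min_width=13, slack=2)
Line 7: ['sleepy', 'the'] (min_width=10, slack=5)
Line 8: ['message', 'run'] (min_width=11, slack=4)
Line 9: ['wolf'] (min_width=4, slack=11)

Answer: |water     plate|
|rain  dust code|
|it         walk|
|absolute    dog|
|lion  that stop|
|one  tree  fish|
|sleepy      the|
|message     run|
|wolf           |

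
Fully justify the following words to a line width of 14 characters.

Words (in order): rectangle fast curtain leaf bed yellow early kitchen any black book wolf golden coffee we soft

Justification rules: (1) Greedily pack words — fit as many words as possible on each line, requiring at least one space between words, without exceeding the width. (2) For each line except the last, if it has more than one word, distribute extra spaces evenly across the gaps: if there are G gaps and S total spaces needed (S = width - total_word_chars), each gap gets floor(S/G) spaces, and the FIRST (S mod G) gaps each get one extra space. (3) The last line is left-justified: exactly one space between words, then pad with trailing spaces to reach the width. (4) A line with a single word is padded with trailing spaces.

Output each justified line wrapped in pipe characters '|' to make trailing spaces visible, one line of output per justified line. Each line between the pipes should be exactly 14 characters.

Line 1: ['rectangle', 'fast'] (min_width=14, slack=0)
Line 2: ['curtain', 'leaf'] (min_width=12, slack=2)
Line 3: ['bed', 'yellow'] (min_width=10, slack=4)
Line 4: ['early', 'kitchen'] (min_width=13, slack=1)
Line 5: ['any', 'black', 'book'] (min_width=14, slack=0)
Line 6: ['wolf', 'golden'] (min_width=11, slack=3)
Line 7: ['coffee', 'we', 'soft'] (min_width=14, slack=0)

Answer: |rectangle fast|
|curtain   leaf|
|bed     yellow|
|early  kitchen|
|any black book|
|wolf    golden|
|coffee we soft|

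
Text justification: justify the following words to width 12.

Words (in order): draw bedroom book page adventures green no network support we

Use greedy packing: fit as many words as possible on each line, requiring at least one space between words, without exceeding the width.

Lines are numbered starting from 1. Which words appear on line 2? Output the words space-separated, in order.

Answer: book page

Derivation:
Line 1: ['draw', 'bedroom'] (min_width=12, slack=0)
Line 2: ['book', 'page'] (min_width=9, slack=3)
Line 3: ['adventures'] (min_width=10, slack=2)
Line 4: ['green', 'no'] (min_width=8, slack=4)
Line 5: ['network'] (min_width=7, slack=5)
Line 6: ['support', 'we'] (min_width=10, slack=2)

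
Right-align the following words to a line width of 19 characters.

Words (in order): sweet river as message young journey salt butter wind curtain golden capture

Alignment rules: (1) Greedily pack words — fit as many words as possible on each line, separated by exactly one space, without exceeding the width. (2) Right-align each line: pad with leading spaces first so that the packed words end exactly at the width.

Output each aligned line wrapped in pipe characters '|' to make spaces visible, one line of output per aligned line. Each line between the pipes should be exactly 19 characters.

Answer: |     sweet river as|
|      message young|
|journey salt butter|
|wind curtain golden|
|            capture|

Derivation:
Line 1: ['sweet', 'river', 'as'] (min_width=14, slack=5)
Line 2: ['message', 'young'] (min_width=13, slack=6)
Line 3: ['journey', 'salt', 'butter'] (min_width=19, slack=0)
Line 4: ['wind', 'curtain', 'golden'] (min_width=19, slack=0)
Line 5: ['capture'] (min_width=7, slack=12)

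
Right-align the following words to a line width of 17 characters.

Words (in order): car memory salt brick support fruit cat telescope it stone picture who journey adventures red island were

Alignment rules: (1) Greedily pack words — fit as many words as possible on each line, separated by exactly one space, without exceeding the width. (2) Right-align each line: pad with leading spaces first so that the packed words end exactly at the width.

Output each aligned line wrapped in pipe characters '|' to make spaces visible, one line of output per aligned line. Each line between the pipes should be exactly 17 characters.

Answer: |  car memory salt|
|    brick support|
|        fruit cat|
|     telescope it|
|stone picture who|
|          journey|
|   adventures red|
|      island were|

Derivation:
Line 1: ['car', 'memory', 'salt'] (min_width=15, slack=2)
Line 2: ['brick', 'support'] (min_width=13, slack=4)
Line 3: ['fruit', 'cat'] (min_width=9, slack=8)
Line 4: ['telescope', 'it'] (min_width=12, slack=5)
Line 5: ['stone', 'picture', 'who'] (min_width=17, slack=0)
Line 6: ['journey'] (min_width=7, slack=10)
Line 7: ['adventures', 'red'] (min_width=14, slack=3)
Line 8: ['island', 'were'] (min_width=11, slack=6)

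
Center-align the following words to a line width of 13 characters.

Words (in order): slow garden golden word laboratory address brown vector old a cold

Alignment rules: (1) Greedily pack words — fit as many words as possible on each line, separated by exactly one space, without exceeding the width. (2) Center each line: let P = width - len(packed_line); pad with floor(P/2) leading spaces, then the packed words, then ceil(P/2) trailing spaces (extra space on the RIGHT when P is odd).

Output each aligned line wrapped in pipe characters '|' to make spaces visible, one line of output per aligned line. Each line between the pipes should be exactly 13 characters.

Answer: | slow garden |
| golden word |
| laboratory  |
|address brown|
|vector old a |
|    cold     |

Derivation:
Line 1: ['slow', 'garden'] (min_width=11, slack=2)
Line 2: ['golden', 'word'] (min_width=11, slack=2)
Line 3: ['laboratory'] (min_width=10, slack=3)
Line 4: ['address', 'brown'] (min_width=13, slack=0)
Line 5: ['vector', 'old', 'a'] (min_width=12, slack=1)
Line 6: ['cold'] (min_width=4, slack=9)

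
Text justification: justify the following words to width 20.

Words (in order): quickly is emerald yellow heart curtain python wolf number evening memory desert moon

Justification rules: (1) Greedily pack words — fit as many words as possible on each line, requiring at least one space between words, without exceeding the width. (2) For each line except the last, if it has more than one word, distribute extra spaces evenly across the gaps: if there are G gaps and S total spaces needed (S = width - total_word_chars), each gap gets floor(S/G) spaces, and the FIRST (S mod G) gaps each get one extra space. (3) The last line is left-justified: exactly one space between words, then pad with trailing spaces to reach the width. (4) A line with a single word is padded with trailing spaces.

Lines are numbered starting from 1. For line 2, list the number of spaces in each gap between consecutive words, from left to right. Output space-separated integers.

Answer: 1 1

Derivation:
Line 1: ['quickly', 'is', 'emerald'] (min_width=18, slack=2)
Line 2: ['yellow', 'heart', 'curtain'] (min_width=20, slack=0)
Line 3: ['python', 'wolf', 'number'] (min_width=18, slack=2)
Line 4: ['evening', 'memory'] (min_width=14, slack=6)
Line 5: ['desert', 'moon'] (min_width=11, slack=9)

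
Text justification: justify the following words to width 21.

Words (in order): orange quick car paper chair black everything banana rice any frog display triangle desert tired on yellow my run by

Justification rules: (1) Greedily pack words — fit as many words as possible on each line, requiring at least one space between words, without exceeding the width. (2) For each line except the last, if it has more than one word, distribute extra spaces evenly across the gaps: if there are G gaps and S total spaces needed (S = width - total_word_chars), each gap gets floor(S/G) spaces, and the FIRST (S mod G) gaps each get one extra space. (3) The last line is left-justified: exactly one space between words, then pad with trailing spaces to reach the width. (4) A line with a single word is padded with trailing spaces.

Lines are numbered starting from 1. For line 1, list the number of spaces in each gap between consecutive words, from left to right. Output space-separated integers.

Answer: 4 3

Derivation:
Line 1: ['orange', 'quick', 'car'] (min_width=16, slack=5)
Line 2: ['paper', 'chair', 'black'] (min_width=17, slack=4)
Line 3: ['everything', 'banana'] (min_width=17, slack=4)
Line 4: ['rice', 'any', 'frog', 'display'] (min_width=21, slack=0)
Line 5: ['triangle', 'desert', 'tired'] (min_width=21, slack=0)
Line 6: ['on', 'yellow', 'my', 'run', 'by'] (min_width=19, slack=2)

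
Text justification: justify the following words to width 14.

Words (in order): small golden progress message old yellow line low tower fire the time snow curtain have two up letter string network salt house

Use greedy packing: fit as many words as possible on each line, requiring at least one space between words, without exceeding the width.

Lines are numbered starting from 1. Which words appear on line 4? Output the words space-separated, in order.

Answer: yellow line

Derivation:
Line 1: ['small', 'golden'] (min_width=12, slack=2)
Line 2: ['progress'] (min_width=8, slack=6)
Line 3: ['message', 'old'] (min_width=11, slack=3)
Line 4: ['yellow', 'line'] (min_width=11, slack=3)
Line 5: ['low', 'tower', 'fire'] (min_width=14, slack=0)
Line 6: ['the', 'time', 'snow'] (min_width=13, slack=1)
Line 7: ['curtain', 'have'] (min_width=12, slack=2)
Line 8: ['two', 'up', 'letter'] (min_width=13, slack=1)
Line 9: ['string', 'network'] (min_width=14, slack=0)
Line 10: ['salt', 'house'] (min_width=10, slack=4)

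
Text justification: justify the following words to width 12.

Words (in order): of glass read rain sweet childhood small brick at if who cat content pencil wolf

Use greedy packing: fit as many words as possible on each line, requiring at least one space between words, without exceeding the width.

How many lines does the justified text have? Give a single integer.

Line 1: ['of', 'glass'] (min_width=8, slack=4)
Line 2: ['read', 'rain'] (min_width=9, slack=3)
Line 3: ['sweet'] (min_width=5, slack=7)
Line 4: ['childhood'] (min_width=9, slack=3)
Line 5: ['small', 'brick'] (min_width=11, slack=1)
Line 6: ['at', 'if', 'who'] (min_width=9, slack=3)
Line 7: ['cat', 'content'] (min_width=11, slack=1)
Line 8: ['pencil', 'wolf'] (min_width=11, slack=1)
Total lines: 8

Answer: 8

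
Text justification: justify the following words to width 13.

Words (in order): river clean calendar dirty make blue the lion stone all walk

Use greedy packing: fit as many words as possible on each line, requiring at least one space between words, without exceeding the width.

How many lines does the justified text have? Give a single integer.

Line 1: ['river', 'clean'] (min_width=11, slack=2)
Line 2: ['calendar'] (min_width=8, slack=5)
Line 3: ['dirty', 'make'] (min_width=10, slack=3)
Line 4: ['blue', 'the', 'lion'] (min_width=13, slack=0)
Line 5: ['stone', 'all'] (min_width=9, slack=4)
Line 6: ['walk'] (min_width=4, slack=9)
Total lines: 6

Answer: 6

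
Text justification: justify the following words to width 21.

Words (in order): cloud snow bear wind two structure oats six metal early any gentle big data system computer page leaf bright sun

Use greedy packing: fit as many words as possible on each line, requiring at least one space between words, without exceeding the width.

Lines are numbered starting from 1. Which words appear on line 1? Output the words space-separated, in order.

Answer: cloud snow bear wind

Derivation:
Line 1: ['cloud', 'snow', 'bear', 'wind'] (min_width=20, slack=1)
Line 2: ['two', 'structure', 'oats'] (min_width=18, slack=3)
Line 3: ['six', 'metal', 'early', 'any'] (min_width=19, slack=2)
Line 4: ['gentle', 'big', 'data'] (min_width=15, slack=6)
Line 5: ['system', 'computer', 'page'] (min_width=20, slack=1)
Line 6: ['leaf', 'bright', 'sun'] (min_width=15, slack=6)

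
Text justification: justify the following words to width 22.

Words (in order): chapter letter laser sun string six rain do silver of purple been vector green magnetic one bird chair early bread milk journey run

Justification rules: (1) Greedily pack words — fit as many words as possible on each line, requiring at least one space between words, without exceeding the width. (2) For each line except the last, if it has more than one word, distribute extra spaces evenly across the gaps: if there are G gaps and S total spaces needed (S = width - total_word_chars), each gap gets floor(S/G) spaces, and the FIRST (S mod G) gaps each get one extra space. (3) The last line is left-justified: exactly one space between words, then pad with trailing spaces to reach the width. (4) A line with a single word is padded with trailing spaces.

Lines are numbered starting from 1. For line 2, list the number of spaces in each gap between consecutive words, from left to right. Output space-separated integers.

Answer: 1 1 1 1

Derivation:
Line 1: ['chapter', 'letter', 'laser'] (min_width=20, slack=2)
Line 2: ['sun', 'string', 'six', 'rain', 'do'] (min_width=22, slack=0)
Line 3: ['silver', 'of', 'purple', 'been'] (min_width=21, slack=1)
Line 4: ['vector', 'green', 'magnetic'] (min_width=21, slack=1)
Line 5: ['one', 'bird', 'chair', 'early'] (min_width=20, slack=2)
Line 6: ['bread', 'milk', 'journey', 'run'] (min_width=22, slack=0)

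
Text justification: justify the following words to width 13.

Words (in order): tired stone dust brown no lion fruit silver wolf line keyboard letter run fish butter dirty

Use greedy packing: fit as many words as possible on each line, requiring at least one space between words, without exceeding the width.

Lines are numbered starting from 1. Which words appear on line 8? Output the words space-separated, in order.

Line 1: ['tired', 'stone'] (min_width=11, slack=2)
Line 2: ['dust', 'brown', 'no'] (min_width=13, slack=0)
Line 3: ['lion', 'fruit'] (min_width=10, slack=3)
Line 4: ['silver', 'wolf'] (min_width=11, slack=2)
Line 5: ['line', 'keyboard'] (min_width=13, slack=0)
Line 6: ['letter', 'run'] (min_width=10, slack=3)
Line 7: ['fish', 'butter'] (min_width=11, slack=2)
Line 8: ['dirty'] (min_width=5, slack=8)

Answer: dirty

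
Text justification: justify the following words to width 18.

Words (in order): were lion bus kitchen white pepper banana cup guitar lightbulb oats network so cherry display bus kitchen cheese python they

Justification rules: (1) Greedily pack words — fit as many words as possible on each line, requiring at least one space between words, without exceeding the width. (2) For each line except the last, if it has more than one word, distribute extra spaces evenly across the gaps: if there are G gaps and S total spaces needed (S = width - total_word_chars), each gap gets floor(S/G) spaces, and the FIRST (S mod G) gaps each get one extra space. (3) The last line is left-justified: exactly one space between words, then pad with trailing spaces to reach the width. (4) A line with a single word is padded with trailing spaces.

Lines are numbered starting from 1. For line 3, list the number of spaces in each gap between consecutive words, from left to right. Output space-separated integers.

Answer: 2 1

Derivation:
Line 1: ['were', 'lion', 'bus'] (min_width=13, slack=5)
Line 2: ['kitchen', 'white'] (min_width=13, slack=5)
Line 3: ['pepper', 'banana', 'cup'] (min_width=17, slack=1)
Line 4: ['guitar', 'lightbulb'] (min_width=16, slack=2)
Line 5: ['oats', 'network', 'so'] (min_width=15, slack=3)
Line 6: ['cherry', 'display', 'bus'] (min_width=18, slack=0)
Line 7: ['kitchen', 'cheese'] (min_width=14, slack=4)
Line 8: ['python', 'they'] (min_width=11, slack=7)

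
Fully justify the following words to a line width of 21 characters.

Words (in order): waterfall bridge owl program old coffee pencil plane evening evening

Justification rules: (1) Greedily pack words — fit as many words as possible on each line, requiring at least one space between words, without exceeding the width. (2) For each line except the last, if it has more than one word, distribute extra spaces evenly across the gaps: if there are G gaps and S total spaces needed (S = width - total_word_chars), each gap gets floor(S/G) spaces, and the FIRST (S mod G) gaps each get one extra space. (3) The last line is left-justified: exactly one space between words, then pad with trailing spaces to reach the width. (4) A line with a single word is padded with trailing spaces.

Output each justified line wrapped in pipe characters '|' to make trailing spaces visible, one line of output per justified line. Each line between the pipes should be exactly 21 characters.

Line 1: ['waterfall', 'bridge', 'owl'] (min_width=20, slack=1)
Line 2: ['program', 'old', 'coffee'] (min_width=18, slack=3)
Line 3: ['pencil', 'plane', 'evening'] (min_width=20, slack=1)
Line 4: ['evening'] (min_width=7, slack=14)

Answer: |waterfall  bridge owl|
|program   old  coffee|
|pencil  plane evening|
|evening              |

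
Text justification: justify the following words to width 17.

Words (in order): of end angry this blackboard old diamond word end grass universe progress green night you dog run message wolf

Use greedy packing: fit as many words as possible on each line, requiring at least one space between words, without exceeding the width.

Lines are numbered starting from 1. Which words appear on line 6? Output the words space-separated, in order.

Answer: night you dog run

Derivation:
Line 1: ['of', 'end', 'angry', 'this'] (min_width=17, slack=0)
Line 2: ['blackboard', 'old'] (min_width=14, slack=3)
Line 3: ['diamond', 'word', 'end'] (min_width=16, slack=1)
Line 4: ['grass', 'universe'] (min_width=14, slack=3)
Line 5: ['progress', 'green'] (min_width=14, slack=3)
Line 6: ['night', 'you', 'dog', 'run'] (min_width=17, slack=0)
Line 7: ['message', 'wolf'] (min_width=12, slack=5)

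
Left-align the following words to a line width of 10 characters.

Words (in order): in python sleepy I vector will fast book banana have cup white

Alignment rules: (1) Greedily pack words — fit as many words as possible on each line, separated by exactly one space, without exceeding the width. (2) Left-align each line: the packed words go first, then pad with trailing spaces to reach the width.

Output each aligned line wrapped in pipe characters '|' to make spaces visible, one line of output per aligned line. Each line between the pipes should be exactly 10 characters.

Line 1: ['in', 'python'] (min_width=9, slack=1)
Line 2: ['sleepy', 'I'] (min_width=8, slack=2)
Line 3: ['vector'] (min_width=6, slack=4)
Line 4: ['will', 'fast'] (min_width=9, slack=1)
Line 5: ['book'] (min_width=4, slack=6)
Line 6: ['banana'] (min_width=6, slack=4)
Line 7: ['have', 'cup'] (min_width=8, slack=2)
Line 8: ['white'] (min_width=5, slack=5)

Answer: |in python |
|sleepy I  |
|vector    |
|will fast |
|book      |
|banana    |
|have cup  |
|white     |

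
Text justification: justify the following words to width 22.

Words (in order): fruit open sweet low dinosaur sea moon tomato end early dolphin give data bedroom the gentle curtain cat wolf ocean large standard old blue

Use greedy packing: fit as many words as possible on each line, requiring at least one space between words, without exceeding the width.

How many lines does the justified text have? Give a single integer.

Line 1: ['fruit', 'open', 'sweet', 'low'] (min_width=20, slack=2)
Line 2: ['dinosaur', 'sea', 'moon'] (min_width=17, slack=5)
Line 3: ['tomato', 'end', 'early'] (min_width=16, slack=6)
Line 4: ['dolphin', 'give', 'data'] (min_width=17, slack=5)
Line 5: ['bedroom', 'the', 'gentle'] (min_width=18, slack=4)
Line 6: ['curtain', 'cat', 'wolf', 'ocean'] (min_width=22, slack=0)
Line 7: ['large', 'standard', 'old'] (min_width=18, slack=4)
Line 8: ['blue'] (min_width=4, slack=18)
Total lines: 8

Answer: 8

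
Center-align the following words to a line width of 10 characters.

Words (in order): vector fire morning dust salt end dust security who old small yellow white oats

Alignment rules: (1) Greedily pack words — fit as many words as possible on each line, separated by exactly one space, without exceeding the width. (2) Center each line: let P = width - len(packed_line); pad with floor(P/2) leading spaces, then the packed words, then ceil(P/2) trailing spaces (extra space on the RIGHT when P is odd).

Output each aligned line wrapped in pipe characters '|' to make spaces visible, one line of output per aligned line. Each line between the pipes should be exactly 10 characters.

Line 1: ['vector'] (min_width=6, slack=4)
Line 2: ['fire'] (min_width=4, slack=6)
Line 3: ['morning'] (min_width=7, slack=3)
Line 4: ['dust', 'salt'] (min_width=9, slack=1)
Line 5: ['end', 'dust'] (min_width=8, slack=2)
Line 6: ['security'] (min_width=8, slack=2)
Line 7: ['who', 'old'] (min_width=7, slack=3)
Line 8: ['small'] (min_width=5, slack=5)
Line 9: ['yellow'] (min_width=6, slack=4)
Line 10: ['white', 'oats'] (min_width=10, slack=0)

Answer: |  vector  |
|   fire   |
| morning  |
|dust salt |
| end dust |
| security |
| who old  |
|  small   |
|  yellow  |
|white oats|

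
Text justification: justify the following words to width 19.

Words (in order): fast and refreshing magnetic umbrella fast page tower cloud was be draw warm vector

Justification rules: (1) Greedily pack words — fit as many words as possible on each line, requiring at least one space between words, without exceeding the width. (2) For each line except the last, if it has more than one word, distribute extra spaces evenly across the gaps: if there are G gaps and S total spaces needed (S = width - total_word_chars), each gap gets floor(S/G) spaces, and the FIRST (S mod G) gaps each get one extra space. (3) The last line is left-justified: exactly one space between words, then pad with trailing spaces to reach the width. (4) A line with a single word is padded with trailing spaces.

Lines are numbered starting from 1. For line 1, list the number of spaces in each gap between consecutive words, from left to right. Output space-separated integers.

Answer: 1 1

Derivation:
Line 1: ['fast', 'and', 'refreshing'] (min_width=19, slack=0)
Line 2: ['magnetic', 'umbrella'] (min_width=17, slack=2)
Line 3: ['fast', 'page', 'tower'] (min_width=15, slack=4)
Line 4: ['cloud', 'was', 'be', 'draw'] (min_width=17, slack=2)
Line 5: ['warm', 'vector'] (min_width=11, slack=8)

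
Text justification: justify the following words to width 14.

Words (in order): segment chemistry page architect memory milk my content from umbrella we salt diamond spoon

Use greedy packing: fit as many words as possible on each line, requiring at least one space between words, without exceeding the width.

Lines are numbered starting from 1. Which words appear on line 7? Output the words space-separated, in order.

Answer: salt diamond

Derivation:
Line 1: ['segment'] (min_width=7, slack=7)
Line 2: ['chemistry', 'page'] (min_width=14, slack=0)
Line 3: ['architect'] (min_width=9, slack=5)
Line 4: ['memory', 'milk', 'my'] (min_width=14, slack=0)
Line 5: ['content', 'from'] (min_width=12, slack=2)
Line 6: ['umbrella', 'we'] (min_width=11, slack=3)
Line 7: ['salt', 'diamond'] (min_width=12, slack=2)
Line 8: ['spoon'] (min_width=5, slack=9)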